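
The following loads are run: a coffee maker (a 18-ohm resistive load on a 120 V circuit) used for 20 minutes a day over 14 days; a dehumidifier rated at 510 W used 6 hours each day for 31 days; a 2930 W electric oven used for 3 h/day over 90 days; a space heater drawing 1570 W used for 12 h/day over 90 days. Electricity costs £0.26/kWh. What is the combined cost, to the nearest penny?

coffee maker: Power = V²/R = 120²/18 = 800 W = 0.8 kW
coffee maker: Runtime = 20 min × 14 = 280 min = 4.666666… h
coffee maker: 0.8 kW × 4.666666… h = 3.733333… kWh
dehumidifier: Runtime = 6 h/day × 31 days = 186 h
dehumidifier: 0.51 kW × 186 h = 94.86 kWh
electric oven: Runtime = 3 h/day × 90 days = 270 h
electric oven: 2.93 kW × 270 h = 791.1 kWh
space heater: Runtime = 12 h/day × 90 days = 1080 h
space heater: 1.57 kW × 1080 h = 1695.6 kWh
Total energy = 2585.293333… kWh
Cost = 2585.293333… × £0.26 = £672.18

£672.18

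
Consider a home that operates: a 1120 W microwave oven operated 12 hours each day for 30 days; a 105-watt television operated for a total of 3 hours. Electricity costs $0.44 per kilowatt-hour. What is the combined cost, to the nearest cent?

$177.55

microwave oven: Runtime = 12 h/day × 30 days = 360 h
microwave oven: 1.12 kW × 360 h = 403.2 kWh
television: 0.105 kW × 3 h = 0.315 kWh
Total energy = 403.515 kWh
Cost = 403.515 × $0.44 = $177.55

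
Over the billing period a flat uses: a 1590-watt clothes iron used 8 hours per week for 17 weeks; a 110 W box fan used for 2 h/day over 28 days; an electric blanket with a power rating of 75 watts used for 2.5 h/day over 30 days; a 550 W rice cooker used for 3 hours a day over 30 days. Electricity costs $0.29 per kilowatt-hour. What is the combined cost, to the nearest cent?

clothes iron: Runtime = 8 h/week × 17 weeks = 136 h
clothes iron: 1.59 kW × 136 h = 216.24 kWh
box fan: Runtime = 2 h/day × 28 days = 56 h
box fan: 0.11 kW × 56 h = 6.16 kWh
electric blanket: Runtime = 2.5 h/day × 30 days = 75 h
electric blanket: 0.075 kW × 75 h = 5.625 kWh
rice cooker: Runtime = 3 h/day × 30 days = 90 h
rice cooker: 0.55 kW × 90 h = 49.5 kWh
Total energy = 277.525 kWh
Cost = 277.525 × $0.29 = $80.48

$80.48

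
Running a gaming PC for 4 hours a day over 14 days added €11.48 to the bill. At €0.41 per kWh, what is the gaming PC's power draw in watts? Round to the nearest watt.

500 W

Energy = €11.48 ÷ €0.41/kWh = 28 kWh
Runtime = 4 h/day × 14 days = 56 h
Power = 28 kWh ÷ 56 h = 0.5 kW = 500 W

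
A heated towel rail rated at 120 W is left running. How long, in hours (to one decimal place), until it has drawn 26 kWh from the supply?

Hours = 26 kWh ÷ 0.12 kW = 216.7 h

216.7 h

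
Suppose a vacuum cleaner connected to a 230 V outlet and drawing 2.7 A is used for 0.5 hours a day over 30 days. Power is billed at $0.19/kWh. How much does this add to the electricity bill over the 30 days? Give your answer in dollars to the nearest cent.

$1.77

Power = 2.7 A × 230 V = 621 W = 0.621 kW
Runtime = 0.5 h/day × 30 days = 15 h
Energy = 0.621 kW × 15 h = 9.315 kWh
Cost = 9.315 kWh × $0.19/kWh = $1.77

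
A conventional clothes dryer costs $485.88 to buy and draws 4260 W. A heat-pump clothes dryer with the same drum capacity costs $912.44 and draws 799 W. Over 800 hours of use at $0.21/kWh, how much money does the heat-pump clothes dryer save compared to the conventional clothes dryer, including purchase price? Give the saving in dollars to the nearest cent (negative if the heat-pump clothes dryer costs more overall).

conventional clothes dryer: $485.88 + (4260/1000) kW × 800 h × $0.21 = $485.88 + $715.68 = $1201.56
heat-pump clothes dryer: $912.44 + (799/1000) kW × 800 h × $0.21 = $912.44 + $134.232 = $1046.672
Saving = $1201.56 − $1046.672 = $154.888 → $154.89

$154.89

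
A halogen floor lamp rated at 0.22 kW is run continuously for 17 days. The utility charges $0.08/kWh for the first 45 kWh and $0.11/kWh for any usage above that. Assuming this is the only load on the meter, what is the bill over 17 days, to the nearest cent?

Runtime = 24 h × 17 = 408 h
Energy = 0.22 kW × 408 h = 89.76 kWh
Tier 1 (0–45 kWh): 45 × $0.08 = $3.6
Above 45 kWh: 44.76 × $0.11 = $4.9236
Bill = $8.52

$8.52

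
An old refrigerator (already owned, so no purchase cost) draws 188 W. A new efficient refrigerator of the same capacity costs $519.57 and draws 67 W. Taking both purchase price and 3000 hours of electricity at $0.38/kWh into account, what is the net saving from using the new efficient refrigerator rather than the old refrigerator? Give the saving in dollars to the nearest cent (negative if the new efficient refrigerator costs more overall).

old refrigerator: $0.00 + (188/1000) kW × 3000 h × $0.38 = $0.00 + $214.32 = $214.32
new efficient refrigerator: $519.57 + (67/1000) kW × 3000 h × $0.38 = $519.57 + $76.38 = $595.95
Saving = $214.32 − $595.95 = −$381.63

-$381.63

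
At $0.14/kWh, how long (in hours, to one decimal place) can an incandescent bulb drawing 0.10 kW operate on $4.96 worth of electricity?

354.3 h

Energy available = $4.96 ÷ $0.14/kWh = 35.4286 kWh
Hours = 35.4286 kWh ÷ 0.1 kW = 354.3 h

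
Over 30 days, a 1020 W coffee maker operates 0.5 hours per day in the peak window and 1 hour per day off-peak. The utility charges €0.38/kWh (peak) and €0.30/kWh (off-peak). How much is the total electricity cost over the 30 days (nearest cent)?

€14.99

Peak energy = 1.02 kW × 0.5 h × 30 = 15.3 kWh
Off-peak energy = 1.02 kW × 1 h × 30 = 30.6 kWh
Cost = 15.3 × €0.38 + 30.6 × €0.30 = €5.814 + €9.18 = €14.99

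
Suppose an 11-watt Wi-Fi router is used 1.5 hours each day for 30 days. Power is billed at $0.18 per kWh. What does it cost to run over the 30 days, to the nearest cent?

$0.09

Runtime = 1.5 h/day × 30 days = 45 h
Energy = 0.011 kW × 45 h = 0.495 kWh
Cost = 0.495 kWh × $0.18/kWh = $0.09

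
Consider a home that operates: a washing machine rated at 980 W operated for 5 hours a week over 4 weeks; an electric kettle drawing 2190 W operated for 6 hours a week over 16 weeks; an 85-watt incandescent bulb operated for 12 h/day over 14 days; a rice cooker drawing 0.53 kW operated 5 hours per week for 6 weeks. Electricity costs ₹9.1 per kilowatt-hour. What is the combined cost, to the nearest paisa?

washing machine: Runtime = 5 h/week × 4 weeks = 20 h
washing machine: 0.98 kW × 20 h = 19.6 kWh
electric kettle: Runtime = 6 h/week × 16 weeks = 96 h
electric kettle: 2.19 kW × 96 h = 210.24 kWh
incandescent bulb: Runtime = 12 h/day × 14 days = 168 h
incandescent bulb: 0.085 kW × 168 h = 14.28 kWh
rice cooker: Runtime = 5 h/week × 6 weeks = 30 h
rice cooker: 0.53 kW × 30 h = 15.9 kWh
Total energy = 260.02 kWh
Cost = 260.02 × ₹9.1 = ₹2366.18

₹2366.18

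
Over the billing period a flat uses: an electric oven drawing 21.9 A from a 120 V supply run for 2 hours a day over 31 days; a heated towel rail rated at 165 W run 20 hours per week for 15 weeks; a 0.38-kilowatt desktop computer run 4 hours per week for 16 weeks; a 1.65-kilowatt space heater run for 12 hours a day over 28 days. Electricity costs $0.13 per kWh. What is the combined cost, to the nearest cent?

electric oven: Power = 21.9 A × 120 V = 2628 W = 2.628 kW
electric oven: Runtime = 2 h/day × 31 days = 62 h
electric oven: 2.628 kW × 62 h = 162.936 kWh
heated towel rail: Runtime = 20 h/week × 15 weeks = 300 h
heated towel rail: 0.165 kW × 300 h = 49.5 kWh
desktop computer: Runtime = 4 h/week × 16 weeks = 64 h
desktop computer: 0.38 kW × 64 h = 24.32 kWh
space heater: Runtime = 12 h/day × 28 days = 336 h
space heater: 1.65 kW × 336 h = 554.4 kWh
Total energy = 791.156 kWh
Cost = 791.156 × $0.13 = $102.85

$102.85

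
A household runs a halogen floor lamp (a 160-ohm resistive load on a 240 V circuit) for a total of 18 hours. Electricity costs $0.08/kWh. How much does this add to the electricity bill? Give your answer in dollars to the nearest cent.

$0.52

Power = V²/R = 240²/160 = 360 W = 0.36 kW
Energy = 0.36 kW × 18 h = 6.48 kWh
Cost = 6.48 kWh × $0.08/kWh = $0.52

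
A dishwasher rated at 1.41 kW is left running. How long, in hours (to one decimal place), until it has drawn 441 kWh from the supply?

Hours = 441 kWh ÷ 1.41 kW = 312.8 h

312.8 h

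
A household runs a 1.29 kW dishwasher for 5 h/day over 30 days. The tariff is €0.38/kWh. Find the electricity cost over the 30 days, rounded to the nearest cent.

€73.53

Runtime = 5 h/day × 30 days = 150 h
Energy = 1.29 kW × 150 h = 193.5 kWh
Cost = 193.5 kWh × €0.38/kWh = €73.53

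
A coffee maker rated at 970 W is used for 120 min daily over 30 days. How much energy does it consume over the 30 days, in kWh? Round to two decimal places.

58.20 kWh

Runtime = 120 min × 30 = 3600 min = 60 h
Energy = 0.97 kW × 60 h = 58.2 kWh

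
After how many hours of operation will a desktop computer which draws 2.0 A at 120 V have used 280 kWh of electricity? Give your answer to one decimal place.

Power = 2.0 A × 120 V = 240 W = 0.24 kW
Hours = 280 kWh ÷ 0.24 kW = 1166.7 h

1166.7 h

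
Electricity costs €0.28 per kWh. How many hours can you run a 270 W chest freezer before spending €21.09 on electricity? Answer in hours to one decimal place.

279.0 h

Energy available = €21.09 ÷ €0.28/kWh = 75.3214 kWh
Hours = 75.3214 kWh ÷ 0.27 kW = 279.0 h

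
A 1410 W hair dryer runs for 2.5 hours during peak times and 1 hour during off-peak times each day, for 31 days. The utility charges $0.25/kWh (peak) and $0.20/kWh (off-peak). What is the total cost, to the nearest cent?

$36.06

Peak energy = 1.41 kW × 2.5 h × 31 = 109.275 kWh
Off-peak energy = 1.41 kW × 1 h × 31 = 43.71 kWh
Cost = 109.275 × $0.25 + 43.71 × $0.20 = $27.31875 + $8.742 = $36.06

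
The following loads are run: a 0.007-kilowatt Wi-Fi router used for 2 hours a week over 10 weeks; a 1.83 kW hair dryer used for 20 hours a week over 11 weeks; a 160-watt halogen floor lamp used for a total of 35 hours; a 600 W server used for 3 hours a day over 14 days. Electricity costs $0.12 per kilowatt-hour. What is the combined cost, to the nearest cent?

$52.02

Wi-Fi router: Runtime = 2 h/week × 10 weeks = 20 h
Wi-Fi router: 0.007 kW × 20 h = 0.14 kWh
hair dryer: Runtime = 20 h/week × 11 weeks = 220 h
hair dryer: 1.83 kW × 220 h = 402.6 kWh
halogen floor lamp: 0.16 kW × 35 h = 5.6 kWh
server: Runtime = 3 h/day × 14 days = 42 h
server: 0.6 kW × 42 h = 25.2 kWh
Total energy = 433.54 kWh
Cost = 433.54 × $0.12 = $52.02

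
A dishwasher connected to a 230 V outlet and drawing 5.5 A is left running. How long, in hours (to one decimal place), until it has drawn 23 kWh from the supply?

Power = 5.5 A × 230 V = 1265 W = 1.265 kW
Hours = 23 kWh ÷ 1.265 kW = 18.2 h

18.2 h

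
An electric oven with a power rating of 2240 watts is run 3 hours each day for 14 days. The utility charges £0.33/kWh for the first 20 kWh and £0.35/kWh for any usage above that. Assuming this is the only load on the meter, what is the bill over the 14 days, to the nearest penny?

Runtime = 3 h/day × 14 days = 42 h
Energy = 2.24 kW × 42 h = 94.08 kWh
Tier 1 (0–20 kWh): 20 × £0.33 = £6.6
Above 20 kWh: 74.08 × £0.35 = £25.928
Bill = £32.53

£32.53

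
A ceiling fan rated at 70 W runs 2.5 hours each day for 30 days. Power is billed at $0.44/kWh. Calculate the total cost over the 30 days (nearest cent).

$2.31

Runtime = 2.5 h/day × 30 days = 75 h
Energy = 0.07 kW × 75 h = 5.25 kWh
Cost = 5.25 kWh × $0.44/kWh = $2.31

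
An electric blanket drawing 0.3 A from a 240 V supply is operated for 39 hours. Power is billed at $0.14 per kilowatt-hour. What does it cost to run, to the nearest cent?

$0.39

Power = 0.3 A × 240 V = 72 W = 0.072 kW
Energy = 0.072 kW × 39 h = 2.808 kWh
Cost = 2.808 kWh × $0.14/kWh = $0.39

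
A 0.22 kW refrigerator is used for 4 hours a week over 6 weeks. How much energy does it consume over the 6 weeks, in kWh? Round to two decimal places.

5.28 kWh

Runtime = 4 h/week × 6 weeks = 24 h
Energy = 0.22 kW × 24 h = 5.28 kWh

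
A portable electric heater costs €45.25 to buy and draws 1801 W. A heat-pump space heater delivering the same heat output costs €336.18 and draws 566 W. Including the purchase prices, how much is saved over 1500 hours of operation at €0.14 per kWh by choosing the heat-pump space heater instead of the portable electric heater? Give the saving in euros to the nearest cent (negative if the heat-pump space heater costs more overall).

-€31.58

portable electric heater: €45.25 + (1801/1000) kW × 1500 h × €0.14 = €45.25 + €378.21 = €423.46
heat-pump space heater: €336.18 + (566/1000) kW × 1500 h × €0.14 = €336.18 + €118.86 = €455.04
Saving = €423.46 − €455.04 = −€31.58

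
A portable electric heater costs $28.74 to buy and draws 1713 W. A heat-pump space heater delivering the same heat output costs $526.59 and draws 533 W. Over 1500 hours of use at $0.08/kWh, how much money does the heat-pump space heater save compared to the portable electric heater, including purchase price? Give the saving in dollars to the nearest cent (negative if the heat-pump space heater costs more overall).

portable electric heater: $28.74 + (1713/1000) kW × 1500 h × $0.08 = $28.74 + $205.56 = $234.3
heat-pump space heater: $526.59 + (533/1000) kW × 1500 h × $0.08 = $526.59 + $63.96 = $590.55
Saving = $234.3 − $590.55 = −$356.25

-$356.25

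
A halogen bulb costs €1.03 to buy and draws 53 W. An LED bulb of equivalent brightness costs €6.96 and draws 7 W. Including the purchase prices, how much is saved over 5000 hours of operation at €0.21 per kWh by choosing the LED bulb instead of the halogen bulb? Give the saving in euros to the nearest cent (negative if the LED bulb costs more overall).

halogen bulb: €1.03 + (53/1000) kW × 5000 h × €0.21 = €1.03 + €55.65 = €56.68
LED bulb: €6.96 + (7/1000) kW × 5000 h × €0.21 = €6.96 + €7.35 = €14.31
Saving = €56.68 − €14.31 = €42.37

€42.37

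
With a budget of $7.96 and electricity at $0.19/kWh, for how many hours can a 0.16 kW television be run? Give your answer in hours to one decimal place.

Energy available = $7.96 ÷ $0.19/kWh = 41.8947 kWh
Hours = 41.8947 kWh ÷ 0.16 kW = 261.8 h

261.8 h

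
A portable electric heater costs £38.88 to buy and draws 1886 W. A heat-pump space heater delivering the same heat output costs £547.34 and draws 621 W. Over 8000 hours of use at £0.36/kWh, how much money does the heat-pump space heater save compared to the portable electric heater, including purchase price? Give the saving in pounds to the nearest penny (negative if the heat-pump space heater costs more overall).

portable electric heater: £38.88 + (1886/1000) kW × 8000 h × £0.36 = £38.88 + £5431.68 = £5470.56
heat-pump space heater: £547.34 + (621/1000) kW × 8000 h × £0.36 = £547.34 + £1788.48 = £2335.82
Saving = £5470.56 − £2335.82 = £3134.74

£3134.74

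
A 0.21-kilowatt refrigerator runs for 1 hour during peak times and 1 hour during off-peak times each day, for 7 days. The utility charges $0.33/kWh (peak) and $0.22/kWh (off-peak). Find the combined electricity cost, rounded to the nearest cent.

$0.81

Peak energy = 0.21 kW × 1 h × 7 = 1.47 kWh
Off-peak energy = 0.21 kW × 1 h × 7 = 1.47 kWh
Cost = 1.47 × $0.33 + 1.47 × $0.22 = $0.4851 + $0.3234 = $0.81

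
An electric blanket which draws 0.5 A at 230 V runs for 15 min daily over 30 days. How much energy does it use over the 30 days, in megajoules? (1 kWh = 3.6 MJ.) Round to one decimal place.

Power = 0.5 A × 230 V = 115 W = 0.115 kW
Runtime = 15 min × 30 = 450 min = 7.5 h
Energy = 0.115 kW × 7.5 h = 0.8625 kWh
= 0.8625 × 3.6 MJ = 3.1 MJ

3.1 MJ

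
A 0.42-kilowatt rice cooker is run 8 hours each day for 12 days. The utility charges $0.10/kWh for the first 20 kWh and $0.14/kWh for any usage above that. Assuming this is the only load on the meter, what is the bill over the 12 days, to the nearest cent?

Runtime = 8 h/day × 12 days = 96 h
Energy = 0.42 kW × 96 h = 40.32 kWh
Tier 1 (0–20 kWh): 20 × $0.10 = $2
Above 20 kWh: 20.32 × $0.14 = $2.8448
Bill = $4.84

$4.84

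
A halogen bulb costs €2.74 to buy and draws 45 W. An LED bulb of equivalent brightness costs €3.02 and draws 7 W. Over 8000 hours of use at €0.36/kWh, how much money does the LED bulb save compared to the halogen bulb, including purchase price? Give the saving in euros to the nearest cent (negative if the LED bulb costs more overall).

halogen bulb: €2.74 + (45/1000) kW × 8000 h × €0.36 = €2.74 + €129.6 = €132.34
LED bulb: €3.02 + (7/1000) kW × 8000 h × €0.36 = €3.02 + €20.16 = €23.18
Saving = €132.34 − €23.18 = €109.16

€109.16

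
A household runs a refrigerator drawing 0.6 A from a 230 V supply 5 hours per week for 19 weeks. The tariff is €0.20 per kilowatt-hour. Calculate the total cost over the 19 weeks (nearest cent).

€2.62

Power = 0.6 A × 230 V = 138 W = 0.138 kW
Runtime = 5 h/week × 19 weeks = 95 h
Energy = 0.138 kW × 95 h = 13.11 kWh
Cost = 13.11 kWh × €0.20/kWh = €2.62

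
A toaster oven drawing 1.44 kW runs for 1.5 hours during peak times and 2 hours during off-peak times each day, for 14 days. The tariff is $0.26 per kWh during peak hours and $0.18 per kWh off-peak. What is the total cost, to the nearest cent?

Peak energy = 1.44 kW × 1.5 h × 14 = 30.24 kWh
Off-peak energy = 1.44 kW × 2 h × 14 = 40.32 kWh
Cost = 30.24 × $0.26 + 40.32 × $0.18 = $7.8624 + $7.2576 = $15.12

$15.12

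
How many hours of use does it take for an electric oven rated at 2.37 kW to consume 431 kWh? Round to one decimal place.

Hours = 431 kWh ÷ 2.37 kW = 181.9 h

181.9 h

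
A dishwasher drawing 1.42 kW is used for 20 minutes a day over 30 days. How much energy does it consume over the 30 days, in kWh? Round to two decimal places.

14.20 kWh

Runtime = 20 min × 30 = 600 min = 10 h
Energy = 1.42 kW × 10 h = 14.2 kWh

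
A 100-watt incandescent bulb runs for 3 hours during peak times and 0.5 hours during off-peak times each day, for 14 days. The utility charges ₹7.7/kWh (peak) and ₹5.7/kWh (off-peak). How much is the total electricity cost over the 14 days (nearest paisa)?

Peak energy = 0.1 kW × 3 h × 14 = 4.2 kWh
Off-peak energy = 0.1 kW × 0.5 h × 14 = 0.7 kWh
Cost = 4.2 × ₹7.7 + 0.7 × ₹5.7 = ₹32.34 + ₹3.99 = ₹36.33

₹36.33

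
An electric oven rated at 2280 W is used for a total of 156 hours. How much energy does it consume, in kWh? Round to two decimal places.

355.68 kWh

Energy = 2.28 kW × 156 h = 355.68 kWh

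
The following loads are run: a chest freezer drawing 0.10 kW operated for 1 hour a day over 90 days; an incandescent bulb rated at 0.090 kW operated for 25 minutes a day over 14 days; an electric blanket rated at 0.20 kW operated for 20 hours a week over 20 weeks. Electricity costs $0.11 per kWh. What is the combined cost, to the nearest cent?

chest freezer: Runtime = 1 h/day × 90 days = 90 h
chest freezer: 0.1 kW × 90 h = 9 kWh
incandescent bulb: Runtime = 25 min × 14 = 350 min = 5.833333… h
incandescent bulb: 0.09 kW × 5.833333… h = 0.525 kWh
electric blanket: Runtime = 20 h/week × 20 weeks = 400 h
electric blanket: 0.2 kW × 400 h = 80 kWh
Total energy = 89.525 kWh
Cost = 89.525 × $0.11 = $9.85

$9.85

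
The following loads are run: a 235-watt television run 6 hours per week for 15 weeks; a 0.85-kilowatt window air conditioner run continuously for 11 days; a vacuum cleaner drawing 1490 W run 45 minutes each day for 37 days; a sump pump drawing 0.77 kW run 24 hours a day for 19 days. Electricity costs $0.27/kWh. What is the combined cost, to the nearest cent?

$172.26

television: Runtime = 6 h/week × 15 weeks = 90 h
television: 0.235 kW × 90 h = 21.15 kWh
window air conditioner: Runtime = 24 h × 11 = 264 h
window air conditioner: 0.85 kW × 264 h = 224.4 kWh
vacuum cleaner: Runtime = 45 min × 37 = 1665 min = 27.75 h
vacuum cleaner: 1.49 kW × 27.75 h = 41.3475 kWh
sump pump: Runtime = 24 h × 19 = 456 h
sump pump: 0.77 kW × 456 h = 351.12 kWh
Total energy = 638.0175 kWh
Cost = 638.0175 × $0.27 = $172.26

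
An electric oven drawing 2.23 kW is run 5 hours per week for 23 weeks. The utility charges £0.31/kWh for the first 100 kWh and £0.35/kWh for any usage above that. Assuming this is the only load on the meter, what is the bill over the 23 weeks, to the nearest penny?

Runtime = 5 h/week × 23 weeks = 115 h
Energy = 2.23 kW × 115 h = 256.45 kWh
Tier 1 (0–100 kWh): 100 × £0.31 = £31
Above 100 kWh: 156.45 × £0.35 = £54.7575
Bill = £85.76

£85.76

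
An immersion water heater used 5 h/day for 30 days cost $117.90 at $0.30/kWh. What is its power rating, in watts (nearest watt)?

Energy = $117.90 ÷ $0.30/kWh = 393 kWh
Runtime = 5 h/day × 30 days = 150 h
Power = 393 kWh ÷ 150 h = 2.62 kW = 2620 W

2620 W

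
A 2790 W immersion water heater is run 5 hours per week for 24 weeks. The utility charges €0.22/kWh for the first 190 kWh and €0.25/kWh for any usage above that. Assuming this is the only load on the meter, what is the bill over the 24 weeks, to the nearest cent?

€78.00

Runtime = 5 h/week × 24 weeks = 120 h
Energy = 2.79 kW × 120 h = 334.8 kWh
Tier 1 (0–190 kWh): 190 × €0.22 = €41.8
Above 190 kWh: 144.8 × €0.25 = €36.2
Bill = €78.00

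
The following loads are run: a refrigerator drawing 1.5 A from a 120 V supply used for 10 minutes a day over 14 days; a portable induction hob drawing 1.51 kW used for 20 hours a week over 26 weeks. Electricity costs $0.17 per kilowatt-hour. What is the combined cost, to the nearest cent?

refrigerator: Power = 1.5 A × 120 V = 180 W = 0.18 kW
refrigerator: Runtime = 10 min × 14 = 140 min = 2.333333… h
refrigerator: 0.18 kW × 2.333333… h = 0.42 kWh
portable induction hob: Runtime = 20 h/week × 26 weeks = 520 h
portable induction hob: 1.51 kW × 520 h = 785.2 kWh
Total energy = 785.62 kWh
Cost = 785.62 × $0.17 = $133.56

$133.56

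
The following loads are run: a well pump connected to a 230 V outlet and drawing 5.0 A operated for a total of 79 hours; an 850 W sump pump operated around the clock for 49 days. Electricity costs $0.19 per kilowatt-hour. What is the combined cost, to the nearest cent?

well pump: Power = 5.0 A × 230 V = 1150 W = 1.15 kW
well pump: 1.15 kW × 79 h = 90.85 kWh
sump pump: Runtime = 24 h × 49 = 1176 h
sump pump: 0.85 kW × 1176 h = 999.6 kWh
Total energy = 1090.45 kWh
Cost = 1090.45 × $0.19 = $207.19

$207.19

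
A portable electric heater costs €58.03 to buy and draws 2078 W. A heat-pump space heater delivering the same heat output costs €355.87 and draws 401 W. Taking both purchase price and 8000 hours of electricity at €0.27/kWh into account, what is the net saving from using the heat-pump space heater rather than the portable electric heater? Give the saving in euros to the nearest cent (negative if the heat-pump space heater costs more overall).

portable electric heater: €58.03 + (2078/1000) kW × 8000 h × €0.27 = €58.03 + €4488.48 = €4546.51
heat-pump space heater: €355.87 + (401/1000) kW × 8000 h × €0.27 = €355.87 + €866.16 = €1222.03
Saving = €4546.51 − €1222.03 = €3324.48

€3324.48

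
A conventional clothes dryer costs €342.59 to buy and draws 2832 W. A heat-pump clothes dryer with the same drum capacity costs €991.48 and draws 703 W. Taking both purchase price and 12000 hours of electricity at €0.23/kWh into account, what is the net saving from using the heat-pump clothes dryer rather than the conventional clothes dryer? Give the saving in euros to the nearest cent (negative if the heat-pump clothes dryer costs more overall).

conventional clothes dryer: €342.59 + (2832/1000) kW × 12000 h × €0.23 = €342.59 + €7816.32 = €8158.91
heat-pump clothes dryer: €991.48 + (703/1000) kW × 12000 h × €0.23 = €991.48 + €1940.28 = €2931.76
Saving = €8158.91 − €2931.76 = €5227.15

€5227.15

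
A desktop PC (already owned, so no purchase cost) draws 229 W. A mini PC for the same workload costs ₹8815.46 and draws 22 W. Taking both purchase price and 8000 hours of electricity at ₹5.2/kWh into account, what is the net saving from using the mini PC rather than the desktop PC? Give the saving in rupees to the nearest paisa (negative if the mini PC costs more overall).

-₹204.26

desktop PC: ₹0.00 + (229/1000) kW × 8000 h × ₹5.2 = ₹0.00 + ₹9526.4 = ₹9526.4
mini PC: ₹8815.46 + (22/1000) kW × 8000 h × ₹5.2 = ₹8815.46 + ₹915.2 = ₹9730.66
Saving = ₹9526.4 − ₹9730.66 = −₹204.26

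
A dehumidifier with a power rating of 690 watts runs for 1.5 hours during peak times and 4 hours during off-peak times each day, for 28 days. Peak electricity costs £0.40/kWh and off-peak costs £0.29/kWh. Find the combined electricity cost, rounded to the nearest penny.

£34.00

Peak energy = 0.69 kW × 1.5 h × 28 = 28.98 kWh
Off-peak energy = 0.69 kW × 4 h × 28 = 77.28 kWh
Cost = 28.98 × £0.40 + 77.28 × £0.29 = £11.592 + £22.4112 = £34.00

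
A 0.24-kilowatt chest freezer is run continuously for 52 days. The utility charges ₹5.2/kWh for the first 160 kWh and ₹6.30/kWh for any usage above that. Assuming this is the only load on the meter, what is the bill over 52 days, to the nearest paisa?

₹1710.98

Runtime = 24 h × 52 = 1248 h
Energy = 0.24 kW × 1248 h = 299.52 kWh
Tier 1 (0–160 kWh): 160 × ₹5.2 = ₹832
Above 160 kWh: 139.52 × ₹6.30 = ₹878.976
Bill = ₹1710.98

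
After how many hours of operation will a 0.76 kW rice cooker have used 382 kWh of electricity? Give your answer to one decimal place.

502.6 h

Hours = 382 kWh ÷ 0.76 kW = 502.6 h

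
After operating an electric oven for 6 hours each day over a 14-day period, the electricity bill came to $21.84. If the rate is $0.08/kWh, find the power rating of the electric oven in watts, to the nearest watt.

Energy = $21.84 ÷ $0.08/kWh = 273 kWh
Runtime = 6 h/day × 14 days = 84 h
Power = 273 kWh ÷ 84 h = 3.25 kW = 3250 W

3250 W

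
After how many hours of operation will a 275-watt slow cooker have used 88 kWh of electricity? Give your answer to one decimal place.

Hours = 88 kWh ÷ 0.275 kW = 320.0 h

320.0 h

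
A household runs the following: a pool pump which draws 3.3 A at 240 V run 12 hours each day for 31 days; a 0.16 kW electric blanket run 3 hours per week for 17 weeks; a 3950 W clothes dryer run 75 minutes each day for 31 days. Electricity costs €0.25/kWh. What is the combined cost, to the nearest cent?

pool pump: Power = 3.3 A × 240 V = 792 W = 0.792 kW
pool pump: Runtime = 12 h/day × 31 days = 372 h
pool pump: 0.792 kW × 372 h = 294.624 kWh
electric blanket: Runtime = 3 h/week × 17 weeks = 51 h
electric blanket: 0.16 kW × 51 h = 8.16 kWh
clothes dryer: Runtime = 75 min × 31 = 2325 min = 38.75 h
clothes dryer: 3.95 kW × 38.75 h = 153.0625 kWh
Total energy = 455.8465 kWh
Cost = 455.8465 × €0.25 = €113.96

€113.96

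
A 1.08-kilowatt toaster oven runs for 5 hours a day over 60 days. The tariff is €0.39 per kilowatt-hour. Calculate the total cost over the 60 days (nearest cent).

Runtime = 5 h/day × 60 days = 300 h
Energy = 1.08 kW × 300 h = 324 kWh
Cost = 324 kWh × €0.39/kWh = €126.36

€126.36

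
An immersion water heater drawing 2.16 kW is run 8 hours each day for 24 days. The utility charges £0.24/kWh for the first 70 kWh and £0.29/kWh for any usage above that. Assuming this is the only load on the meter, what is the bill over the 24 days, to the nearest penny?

£116.77

Runtime = 8 h/day × 24 days = 192 h
Energy = 2.16 kW × 192 h = 414.72 kWh
Tier 1 (0–70 kWh): 70 × £0.24 = £16.8
Above 70 kWh: 344.72 × £0.29 = £99.9688
Bill = £116.77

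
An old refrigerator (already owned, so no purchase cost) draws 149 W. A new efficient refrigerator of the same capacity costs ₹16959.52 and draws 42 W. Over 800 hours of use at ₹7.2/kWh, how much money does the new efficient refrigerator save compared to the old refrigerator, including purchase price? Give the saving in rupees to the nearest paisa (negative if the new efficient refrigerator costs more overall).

-₹16343.20

old refrigerator: ₹0.00 + (149/1000) kW × 800 h × ₹7.2 = ₹0.00 + ₹858.24 = ₹858.24
new efficient refrigerator: ₹16959.52 + (42/1000) kW × 800 h × ₹7.2 = ₹16959.52 + ₹241.92 = ₹17201.44
Saving = ₹858.24 − ₹17201.44 = −₹16343.2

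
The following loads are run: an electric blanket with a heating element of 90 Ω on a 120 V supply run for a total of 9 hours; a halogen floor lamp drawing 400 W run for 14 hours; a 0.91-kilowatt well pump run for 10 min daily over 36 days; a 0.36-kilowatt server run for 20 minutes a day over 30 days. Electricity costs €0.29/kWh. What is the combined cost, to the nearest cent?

electric blanket: Power = V²/R = 120²/90 = 160 W = 0.16 kW
electric blanket: 0.16 kW × 9 h = 1.44 kWh
halogen floor lamp: 0.4 kW × 14 h = 5.6 kWh
well pump: Runtime = 10 min × 36 = 360 min = 6 h
well pump: 0.91 kW × 6 h = 5.46 kWh
server: Runtime = 20 min × 30 = 600 min = 10 h
server: 0.36 kW × 10 h = 3.6 kWh
Total energy = 16.1 kWh
Cost = 16.1 × €0.29 = €4.67

€4.67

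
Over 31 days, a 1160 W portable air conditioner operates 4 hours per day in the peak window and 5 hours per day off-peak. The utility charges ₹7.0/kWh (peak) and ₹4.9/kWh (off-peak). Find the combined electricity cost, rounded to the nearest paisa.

₹1887.90

Peak energy = 1.16 kW × 4 h × 31 = 143.84 kWh
Off-peak energy = 1.16 kW × 5 h × 31 = 179.8 kWh
Cost = 143.84 × ₹7.0 + 179.8 × ₹4.9 = ₹1006.88 + ₹881.02 = ₹1887.90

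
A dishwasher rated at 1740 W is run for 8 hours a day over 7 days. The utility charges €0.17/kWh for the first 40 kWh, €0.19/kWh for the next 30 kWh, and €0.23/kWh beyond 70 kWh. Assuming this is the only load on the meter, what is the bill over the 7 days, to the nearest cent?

Runtime = 8 h/day × 7 days = 56 h
Energy = 1.74 kW × 56 h = 97.44 kWh
Tier 1 (0–40 kWh): 40 × €0.17 = €6.8
Tier 2 (40–70 kWh): 30 × €0.19 = €5.7
Above 70 kWh: 27.44 × €0.23 = €6.3112
Bill = €18.81

€18.81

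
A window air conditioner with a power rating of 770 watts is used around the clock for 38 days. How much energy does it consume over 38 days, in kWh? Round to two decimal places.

702.24 kWh

Runtime = 24 h × 38 = 912 h
Energy = 0.77 kW × 912 h = 702.24 kWh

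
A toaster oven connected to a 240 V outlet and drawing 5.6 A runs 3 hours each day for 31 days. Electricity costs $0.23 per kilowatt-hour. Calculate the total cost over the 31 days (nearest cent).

$28.75

Power = 5.6 A × 240 V = 1344 W = 1.344 kW
Runtime = 3 h/day × 31 days = 93 h
Energy = 1.344 kW × 93 h = 124.992 kWh
Cost = 124.992 kWh × $0.23/kWh = $28.75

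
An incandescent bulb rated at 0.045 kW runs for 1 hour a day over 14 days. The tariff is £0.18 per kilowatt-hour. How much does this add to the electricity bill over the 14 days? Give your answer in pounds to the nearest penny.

£0.11

Runtime = 1 h/day × 14 days = 14 h
Energy = 0.045 kW × 14 h = 0.63 kWh
Cost = 0.63 kWh × £0.18/kWh = £0.11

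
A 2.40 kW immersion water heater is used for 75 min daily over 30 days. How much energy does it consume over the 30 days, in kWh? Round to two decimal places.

Runtime = 75 min × 30 = 2250 min = 37.5 h
Energy = 2.4 kW × 37.5 h = 90 kWh

90.00 kWh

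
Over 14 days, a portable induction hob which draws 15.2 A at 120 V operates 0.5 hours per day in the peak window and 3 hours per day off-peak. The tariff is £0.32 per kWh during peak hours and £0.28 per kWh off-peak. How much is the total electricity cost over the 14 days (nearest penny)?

Power = 15.2 A × 120 V = 1824 W = 1.824 kW
Peak energy = 1.824 kW × 0.5 h × 14 = 12.768 kWh
Off-peak energy = 1.824 kW × 3 h × 14 = 76.608 kWh
Cost = 12.768 × £0.32 + 76.608 × £0.28 = £4.08576 + £21.45024 = £25.54

£25.54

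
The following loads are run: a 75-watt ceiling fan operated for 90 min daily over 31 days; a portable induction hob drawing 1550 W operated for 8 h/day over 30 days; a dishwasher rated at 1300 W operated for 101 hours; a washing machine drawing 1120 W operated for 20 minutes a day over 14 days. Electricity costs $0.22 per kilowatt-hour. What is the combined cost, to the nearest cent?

ceiling fan: Runtime = 90 min × 31 = 2790 min = 46.5 h
ceiling fan: 0.075 kW × 46.5 h = 3.4875 kWh
portable induction hob: Runtime = 8 h/day × 30 days = 240 h
portable induction hob: 1.55 kW × 240 h = 372 kWh
dishwasher: 1.3 kW × 101 h = 131.3 kWh
washing machine: Runtime = 20 min × 14 = 280 min = 4.666666… h
washing machine: 1.12 kW × 4.666666… h = 5.226666… kWh
Total energy = 512.014166… kWh
Cost = 512.014166… × $0.22 = $112.64

$112.64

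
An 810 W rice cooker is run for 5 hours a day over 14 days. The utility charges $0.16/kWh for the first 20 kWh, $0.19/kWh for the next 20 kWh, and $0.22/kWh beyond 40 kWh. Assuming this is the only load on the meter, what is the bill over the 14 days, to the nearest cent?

$10.67

Runtime = 5 h/day × 14 days = 70 h
Energy = 0.81 kW × 70 h = 56.7 kWh
Tier 1 (0–20 kWh): 20 × $0.16 = $3.2
Tier 2 (20–40 kWh): 20 × $0.19 = $3.8
Above 40 kWh: 16.7 × $0.22 = $3.674
Bill = $10.67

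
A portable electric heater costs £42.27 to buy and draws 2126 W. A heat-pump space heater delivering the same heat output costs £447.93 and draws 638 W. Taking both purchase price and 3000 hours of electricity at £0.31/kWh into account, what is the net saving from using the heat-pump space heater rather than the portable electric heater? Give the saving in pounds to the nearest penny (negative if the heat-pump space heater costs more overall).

portable electric heater: £42.27 + (2126/1000) kW × 3000 h × £0.31 = £42.27 + £1977.18 = £2019.45
heat-pump space heater: £447.93 + (638/1000) kW × 3000 h × £0.31 = £447.93 + £593.34 = £1041.27
Saving = £2019.45 − £1041.27 = £978.18

£978.18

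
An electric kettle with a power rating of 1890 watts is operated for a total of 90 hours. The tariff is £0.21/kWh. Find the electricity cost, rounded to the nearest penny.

Energy = 1.89 kW × 90 h = 170.1 kWh
Cost = 170.1 kWh × £0.21/kWh = £35.72

£35.72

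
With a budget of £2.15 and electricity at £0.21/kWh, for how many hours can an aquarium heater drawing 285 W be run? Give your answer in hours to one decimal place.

Energy available = £2.15 ÷ £0.21/kWh = 10.2381 kWh
Hours = 10.2381 kWh ÷ 0.285 kW = 35.9 h

35.9 h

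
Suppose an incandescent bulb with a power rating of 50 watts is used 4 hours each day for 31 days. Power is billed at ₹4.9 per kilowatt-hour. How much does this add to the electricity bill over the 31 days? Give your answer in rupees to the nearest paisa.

₹30.38

Runtime = 4 h/day × 31 days = 124 h
Energy = 0.05 kW × 124 h = 6.2 kWh
Cost = 6.2 kWh × ₹4.9/kWh = ₹30.38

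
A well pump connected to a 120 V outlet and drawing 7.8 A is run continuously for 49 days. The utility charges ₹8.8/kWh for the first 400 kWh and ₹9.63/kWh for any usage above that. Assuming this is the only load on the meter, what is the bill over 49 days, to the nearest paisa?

₹10268.09

Power = 7.8 A × 120 V = 936 W = 0.936 kW
Runtime = 24 h × 49 = 1176 h
Energy = 0.936 kW × 1176 h = 1100.736 kWh
Tier 1 (0–400 kWh): 400 × ₹8.8 = ₹3520
Above 400 kWh: 700.736 × ₹9.63 = ₹6748.08768
Bill = ₹10268.09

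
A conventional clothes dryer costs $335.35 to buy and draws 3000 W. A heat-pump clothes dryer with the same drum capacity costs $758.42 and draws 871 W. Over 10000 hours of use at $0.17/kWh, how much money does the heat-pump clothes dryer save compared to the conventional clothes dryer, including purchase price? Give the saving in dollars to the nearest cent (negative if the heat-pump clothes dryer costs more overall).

$3196.23

conventional clothes dryer: $335.35 + (3000/1000) kW × 10000 h × $0.17 = $335.35 + $5100 = $5435.35
heat-pump clothes dryer: $758.42 + (871/1000) kW × 10000 h × $0.17 = $758.42 + $1480.7 = $2239.12
Saving = $5435.35 − $2239.12 = $3196.23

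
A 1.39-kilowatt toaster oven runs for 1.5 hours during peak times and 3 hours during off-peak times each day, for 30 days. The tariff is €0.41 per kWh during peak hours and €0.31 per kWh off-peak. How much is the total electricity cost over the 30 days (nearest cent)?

Peak energy = 1.39 kW × 1.5 h × 30 = 62.55 kWh
Off-peak energy = 1.39 kW × 3 h × 30 = 125.1 kWh
Cost = 62.55 × €0.41 + 125.1 × €0.31 = €25.6455 + €38.781 = €64.43

€64.43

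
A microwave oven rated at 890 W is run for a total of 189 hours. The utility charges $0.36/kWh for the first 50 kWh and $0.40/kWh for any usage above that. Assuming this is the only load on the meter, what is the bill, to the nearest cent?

Energy = 0.89 kW × 189 h = 168.21 kWh
Tier 1 (0–50 kWh): 50 × $0.36 = $18
Above 50 kWh: 118.21 × $0.40 = $47.284
Bill = $65.28

$65.28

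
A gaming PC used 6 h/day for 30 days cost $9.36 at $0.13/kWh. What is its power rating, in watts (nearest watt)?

Energy = $9.36 ÷ $0.13/kWh = 72 kWh
Runtime = 6 h/day × 30 days = 180 h
Power = 72 kWh ÷ 180 h = 0.4 kW = 400 W

400 W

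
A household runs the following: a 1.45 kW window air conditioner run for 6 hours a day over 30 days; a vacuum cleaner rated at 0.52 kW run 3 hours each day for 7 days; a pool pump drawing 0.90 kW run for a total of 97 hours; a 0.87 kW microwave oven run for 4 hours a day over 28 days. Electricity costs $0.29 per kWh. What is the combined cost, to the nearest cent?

$132.43

window air conditioner: Runtime = 6 h/day × 30 days = 180 h
window air conditioner: 1.45 kW × 180 h = 261 kWh
vacuum cleaner: Runtime = 3 h/day × 7 days = 21 h
vacuum cleaner: 0.52 kW × 21 h = 10.92 kWh
pool pump: 0.9 kW × 97 h = 87.3 kWh
microwave oven: Runtime = 4 h/day × 28 days = 112 h
microwave oven: 0.87 kW × 112 h = 97.44 kWh
Total energy = 456.66 kWh
Cost = 456.66 × $0.29 = $132.43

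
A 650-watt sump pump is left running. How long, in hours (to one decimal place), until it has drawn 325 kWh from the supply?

500.0 h

Hours = 325 kWh ÷ 0.65 kW = 500.0 h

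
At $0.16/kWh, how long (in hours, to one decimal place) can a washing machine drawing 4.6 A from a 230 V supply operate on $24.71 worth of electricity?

146.0 h

Power = 4.6 A × 230 V = 1058 W = 1.058 kW
Energy available = $24.71 ÷ $0.16/kWh = 154.4375 kWh
Hours = 154.4375 kWh ÷ 1.058 kW = 146.0 h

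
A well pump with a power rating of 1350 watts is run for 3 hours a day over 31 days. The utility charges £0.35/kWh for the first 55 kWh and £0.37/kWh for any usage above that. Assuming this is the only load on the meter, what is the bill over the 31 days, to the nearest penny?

£45.35

Runtime = 3 h/day × 31 days = 93 h
Energy = 1.35 kW × 93 h = 125.55 kWh
Tier 1 (0–55 kWh): 55 × £0.35 = £19.25
Above 55 kWh: 70.55 × £0.37 = £26.1035
Bill = £45.35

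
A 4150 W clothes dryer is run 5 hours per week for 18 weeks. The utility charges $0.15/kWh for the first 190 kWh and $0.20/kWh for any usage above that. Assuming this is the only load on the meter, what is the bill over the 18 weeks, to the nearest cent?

$65.20

Runtime = 5 h/week × 18 weeks = 90 h
Energy = 4.15 kW × 90 h = 373.5 kWh
Tier 1 (0–190 kWh): 190 × $0.15 = $28.5
Above 190 kWh: 183.5 × $0.20 = $36.7
Bill = $65.20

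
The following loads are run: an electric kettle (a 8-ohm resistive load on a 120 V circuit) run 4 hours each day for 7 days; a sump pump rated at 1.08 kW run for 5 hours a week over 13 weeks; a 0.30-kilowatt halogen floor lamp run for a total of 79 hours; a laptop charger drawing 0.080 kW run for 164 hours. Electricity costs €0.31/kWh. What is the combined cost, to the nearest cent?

€48.80

electric kettle: Power = V²/R = 120²/8 = 1800 W = 1.8 kW
electric kettle: Runtime = 4 h/day × 7 days = 28 h
electric kettle: 1.8 kW × 28 h = 50.4 kWh
sump pump: Runtime = 5 h/week × 13 weeks = 65 h
sump pump: 1.08 kW × 65 h = 70.2 kWh
halogen floor lamp: 0.3 kW × 79 h = 23.7 kWh
laptop charger: 0.08 kW × 164 h = 13.12 kWh
Total energy = 157.42 kWh
Cost = 157.42 × €0.31 = €48.80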